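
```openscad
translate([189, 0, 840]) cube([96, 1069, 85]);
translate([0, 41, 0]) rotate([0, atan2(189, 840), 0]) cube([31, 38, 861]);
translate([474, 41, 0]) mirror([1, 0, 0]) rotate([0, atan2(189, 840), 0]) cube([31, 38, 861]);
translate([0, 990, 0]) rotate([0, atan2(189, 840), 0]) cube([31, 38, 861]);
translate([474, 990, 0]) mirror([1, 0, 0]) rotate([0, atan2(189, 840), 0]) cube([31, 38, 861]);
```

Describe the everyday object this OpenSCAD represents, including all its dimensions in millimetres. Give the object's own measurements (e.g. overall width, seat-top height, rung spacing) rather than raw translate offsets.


A sawhorse. A 96×1069×85 mm beam (x, y, z) sits on two A-frame leg pairs. Each pair is two raked legs of 31×38 mm section (38 mm along y) splaying symmetrically in x. Each leg rises 840 mm vertically over 189 mm of horizontal reach and is 861 mm long along its own axis. Every leg's outer bottom edge rests on the floor and its outer top edge meets a bottom edge of the beam — the left legs (tilting toward +x) meet the beam's −x bottom edge, the right legs (their mirror images, tilting toward −x) meet its +x bottom edge — so the leg tops tuck under the beam, the beam's underside is 840 mm above the floor, and the feet are 474 mm apart outside-to-outside with the beam centred between them. The two leg pairs are set in 41 mm from either end of the beam.


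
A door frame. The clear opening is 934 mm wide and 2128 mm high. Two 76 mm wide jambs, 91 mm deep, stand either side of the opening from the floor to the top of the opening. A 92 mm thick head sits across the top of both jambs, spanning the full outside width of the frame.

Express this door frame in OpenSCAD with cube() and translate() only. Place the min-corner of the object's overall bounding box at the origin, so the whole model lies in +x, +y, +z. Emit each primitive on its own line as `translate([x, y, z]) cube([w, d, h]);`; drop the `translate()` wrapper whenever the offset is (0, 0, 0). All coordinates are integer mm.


cube([76, 91, 2128]);
translate([1010, 0, 0]) cube([76, 91, 2128]);
translate([0, 0, 2128]) cube([1086, 91, 92]);


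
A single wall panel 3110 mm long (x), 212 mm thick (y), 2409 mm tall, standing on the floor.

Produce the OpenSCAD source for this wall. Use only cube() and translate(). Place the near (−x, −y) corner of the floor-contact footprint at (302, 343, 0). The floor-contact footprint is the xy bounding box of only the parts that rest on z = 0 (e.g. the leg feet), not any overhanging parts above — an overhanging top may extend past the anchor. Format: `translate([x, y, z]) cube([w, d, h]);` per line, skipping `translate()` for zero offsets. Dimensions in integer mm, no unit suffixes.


translate([302, 343, 0]) cube([3110, 212, 2409]);


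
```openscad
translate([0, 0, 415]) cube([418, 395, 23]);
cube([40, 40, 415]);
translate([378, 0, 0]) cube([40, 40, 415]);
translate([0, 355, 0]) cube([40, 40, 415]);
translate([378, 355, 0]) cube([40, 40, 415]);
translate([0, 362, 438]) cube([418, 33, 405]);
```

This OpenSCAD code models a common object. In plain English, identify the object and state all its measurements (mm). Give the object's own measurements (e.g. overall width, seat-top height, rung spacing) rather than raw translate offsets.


A chair. The seat is a 418×395×23 mm slab with its top at z = 438 mm, on four 40×40 mm corner legs (flush with the seat edges, standing on z = 0). A flat backrest 33 mm thick, 405 mm tall, spans the full seat width and rises from the seat top along its +y edge, rear face flush with the rear of the seat.


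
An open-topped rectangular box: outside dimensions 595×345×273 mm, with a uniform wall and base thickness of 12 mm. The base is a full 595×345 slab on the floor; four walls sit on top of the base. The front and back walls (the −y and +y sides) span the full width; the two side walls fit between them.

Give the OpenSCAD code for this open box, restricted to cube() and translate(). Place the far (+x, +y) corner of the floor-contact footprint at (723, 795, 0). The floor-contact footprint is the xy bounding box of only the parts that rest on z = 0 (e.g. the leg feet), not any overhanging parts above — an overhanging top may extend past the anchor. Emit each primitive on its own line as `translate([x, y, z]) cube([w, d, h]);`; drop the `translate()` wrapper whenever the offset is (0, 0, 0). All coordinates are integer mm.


translate([128, 450, 0]) cube([595, 345, 12]);
translate([128, 450, 12]) cube([595, 12, 261]);
translate([128, 783, 12]) cube([595, 12, 261]);
translate([128, 462, 12]) cube([12, 321, 261]);
translate([711, 462, 12]) cube([12, 321, 261]);


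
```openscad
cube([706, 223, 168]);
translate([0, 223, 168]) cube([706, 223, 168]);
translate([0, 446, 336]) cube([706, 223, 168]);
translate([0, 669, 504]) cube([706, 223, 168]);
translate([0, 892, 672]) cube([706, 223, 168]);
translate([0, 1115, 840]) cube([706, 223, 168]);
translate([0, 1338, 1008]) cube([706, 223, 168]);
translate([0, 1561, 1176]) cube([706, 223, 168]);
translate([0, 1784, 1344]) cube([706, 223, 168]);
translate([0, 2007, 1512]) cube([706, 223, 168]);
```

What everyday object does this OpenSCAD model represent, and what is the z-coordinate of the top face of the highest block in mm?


A staircase. The total rise is 1680 mm.

10 identical blocks, each offset up and back from the previous — a staircase. Each step is 168 mm tall and there are 10 of them, so the total rise is 10 × 168 = 1680 mm.


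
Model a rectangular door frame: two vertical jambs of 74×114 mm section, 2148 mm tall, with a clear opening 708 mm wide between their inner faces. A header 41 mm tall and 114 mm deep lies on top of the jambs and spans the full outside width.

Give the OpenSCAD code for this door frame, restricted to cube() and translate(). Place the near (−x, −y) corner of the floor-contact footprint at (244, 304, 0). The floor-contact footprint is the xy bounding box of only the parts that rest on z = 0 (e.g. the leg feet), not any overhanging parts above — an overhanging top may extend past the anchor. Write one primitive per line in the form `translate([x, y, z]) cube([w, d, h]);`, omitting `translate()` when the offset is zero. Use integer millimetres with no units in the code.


translate([244, 304, 0]) cube([74, 114, 2148]);
translate([1026, 304, 0]) cube([74, 114, 2148]);
translate([244, 304, 2148]) cube([856, 114, 41]);


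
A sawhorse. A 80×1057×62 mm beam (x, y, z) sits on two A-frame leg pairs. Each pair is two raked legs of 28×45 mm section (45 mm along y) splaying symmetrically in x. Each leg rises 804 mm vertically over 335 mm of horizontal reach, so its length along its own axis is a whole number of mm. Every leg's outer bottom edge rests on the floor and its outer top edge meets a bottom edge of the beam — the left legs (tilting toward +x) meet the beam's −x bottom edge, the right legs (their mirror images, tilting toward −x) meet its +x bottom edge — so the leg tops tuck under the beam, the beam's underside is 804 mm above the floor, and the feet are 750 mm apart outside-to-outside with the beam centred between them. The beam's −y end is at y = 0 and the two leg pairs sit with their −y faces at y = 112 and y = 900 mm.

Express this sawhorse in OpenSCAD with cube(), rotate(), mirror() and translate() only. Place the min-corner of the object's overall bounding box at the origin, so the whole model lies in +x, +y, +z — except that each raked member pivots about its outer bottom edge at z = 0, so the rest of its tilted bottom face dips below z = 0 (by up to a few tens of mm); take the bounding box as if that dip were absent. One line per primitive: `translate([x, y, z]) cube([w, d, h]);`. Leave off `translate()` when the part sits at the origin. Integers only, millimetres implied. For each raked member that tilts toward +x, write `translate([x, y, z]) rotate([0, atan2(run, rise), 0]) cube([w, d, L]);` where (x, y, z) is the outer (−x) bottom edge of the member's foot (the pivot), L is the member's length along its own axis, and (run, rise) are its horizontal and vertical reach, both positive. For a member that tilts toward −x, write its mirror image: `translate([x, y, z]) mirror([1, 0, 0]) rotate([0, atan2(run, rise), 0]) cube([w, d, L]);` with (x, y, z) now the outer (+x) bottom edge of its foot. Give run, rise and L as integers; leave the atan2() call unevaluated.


// leg length = √(335² + 804²) = 871
// right-leg outer foot x = 2·335 + 80 = 750
// beam min-corner = (335, 0, 804)
translate([335, 0, 804]) cube([80, 1057, 62]);
translate([0, 112, 0]) rotate([0, atan2(335, 804), 0]) cube([28, 45, 871]);
translate([750, 112, 0]) mirror([1, 0, 0]) rotate([0, atan2(335, 804), 0]) cube([28, 45, 871]);
translate([0, 900, 0]) rotate([0, atan2(335, 804), 0]) cube([28, 45, 871]);
translate([750, 900, 0]) mirror([1, 0, 0]) rotate([0, atan2(335, 804), 0]) cube([28, 45, 871]);


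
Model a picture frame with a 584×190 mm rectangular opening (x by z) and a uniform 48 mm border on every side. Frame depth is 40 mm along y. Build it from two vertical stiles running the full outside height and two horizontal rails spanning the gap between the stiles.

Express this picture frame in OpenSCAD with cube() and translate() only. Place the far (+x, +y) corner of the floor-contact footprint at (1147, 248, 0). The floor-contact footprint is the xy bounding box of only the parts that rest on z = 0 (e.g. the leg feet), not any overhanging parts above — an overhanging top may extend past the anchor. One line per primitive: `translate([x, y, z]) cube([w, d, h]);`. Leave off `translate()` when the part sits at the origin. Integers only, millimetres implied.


translate([467, 208, 0]) cube([48, 40, 286]);
translate([1099, 208, 0]) cube([48, 40, 286]);
translate([515, 208, 0]) cube([584, 40, 48]);
translate([515, 208, 238]) cube([584, 40, 48]);


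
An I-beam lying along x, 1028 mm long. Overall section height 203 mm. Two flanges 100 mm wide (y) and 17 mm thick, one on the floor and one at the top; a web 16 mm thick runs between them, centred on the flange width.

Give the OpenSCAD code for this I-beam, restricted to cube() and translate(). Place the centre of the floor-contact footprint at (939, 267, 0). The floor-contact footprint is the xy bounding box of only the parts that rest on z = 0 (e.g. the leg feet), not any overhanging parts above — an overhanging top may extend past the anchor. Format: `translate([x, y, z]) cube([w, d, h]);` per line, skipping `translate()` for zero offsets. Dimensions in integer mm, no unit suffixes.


translate([425, 217, 0]) cube([1028, 100, 17]);
translate([425, 259, 17]) cube([1028, 16, 169]);
translate([425, 217, 186]) cube([1028, 100, 17]);


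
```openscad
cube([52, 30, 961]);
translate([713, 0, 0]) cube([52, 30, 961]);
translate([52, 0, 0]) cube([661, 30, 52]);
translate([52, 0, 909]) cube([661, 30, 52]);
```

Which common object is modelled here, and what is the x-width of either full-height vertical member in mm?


A picture frame. The border width is 52 mm.

Four thin pieces enclosing a rectangular opening — a picture frame. The two full-height stiles are 961 mm tall; the top rail sits at z = 909 and is 52 mm tall, so the border above the opening is 961 − 909 = 52 mm, matching the stile x-width.


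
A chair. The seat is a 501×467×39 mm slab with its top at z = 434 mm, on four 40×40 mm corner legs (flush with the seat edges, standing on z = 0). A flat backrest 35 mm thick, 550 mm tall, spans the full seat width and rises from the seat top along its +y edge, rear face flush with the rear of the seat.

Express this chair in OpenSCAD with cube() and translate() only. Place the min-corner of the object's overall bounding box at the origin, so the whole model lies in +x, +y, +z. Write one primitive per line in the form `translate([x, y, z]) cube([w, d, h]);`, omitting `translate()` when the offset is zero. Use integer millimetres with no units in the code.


// leg_h = 434 - 39 = 395
translate([0, 0, 395]) cube([501, 467, 39]);
cube([40, 40, 395]);
translate([461, 0, 0]) cube([40, 40, 395]);
translate([0, 427, 0]) cube([40, 40, 395]);
translate([461, 427, 0]) cube([40, 40, 395]);
translate([0, 432, 434]) cube([501, 35, 550]);


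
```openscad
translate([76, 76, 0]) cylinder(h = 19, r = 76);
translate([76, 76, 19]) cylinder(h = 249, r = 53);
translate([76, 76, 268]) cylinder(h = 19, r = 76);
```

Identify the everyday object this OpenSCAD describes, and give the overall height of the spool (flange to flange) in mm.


A spool. The overall height is 287 mm.

Three coaxial cylinders, large–small–large — a spool. Two 19 mm flanges and a 249 mm core give 19 + 249 + 19 = 287 mm.


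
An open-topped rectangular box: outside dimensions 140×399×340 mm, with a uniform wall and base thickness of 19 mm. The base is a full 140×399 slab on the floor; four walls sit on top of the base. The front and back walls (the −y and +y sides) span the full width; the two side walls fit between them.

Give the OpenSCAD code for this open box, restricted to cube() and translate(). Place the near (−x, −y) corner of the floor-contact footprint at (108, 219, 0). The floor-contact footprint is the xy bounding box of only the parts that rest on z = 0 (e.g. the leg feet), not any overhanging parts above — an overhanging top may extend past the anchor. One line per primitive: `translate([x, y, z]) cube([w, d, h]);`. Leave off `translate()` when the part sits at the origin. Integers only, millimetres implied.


translate([108, 219, 0]) cube([140, 399, 19]);
translate([108, 219, 19]) cube([140, 19, 321]);
translate([108, 599, 19]) cube([140, 19, 321]);
translate([108, 238, 19]) cube([19, 361, 321]);
translate([229, 238, 19]) cube([19, 361, 321]);


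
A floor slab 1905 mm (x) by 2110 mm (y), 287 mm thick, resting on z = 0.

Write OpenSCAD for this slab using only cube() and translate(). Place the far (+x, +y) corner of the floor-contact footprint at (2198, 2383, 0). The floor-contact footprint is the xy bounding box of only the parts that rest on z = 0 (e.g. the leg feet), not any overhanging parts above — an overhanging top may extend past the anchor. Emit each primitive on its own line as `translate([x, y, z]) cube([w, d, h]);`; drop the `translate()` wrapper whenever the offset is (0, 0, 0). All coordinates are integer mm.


translate([293, 273, 0]) cube([1905, 2110, 287]);


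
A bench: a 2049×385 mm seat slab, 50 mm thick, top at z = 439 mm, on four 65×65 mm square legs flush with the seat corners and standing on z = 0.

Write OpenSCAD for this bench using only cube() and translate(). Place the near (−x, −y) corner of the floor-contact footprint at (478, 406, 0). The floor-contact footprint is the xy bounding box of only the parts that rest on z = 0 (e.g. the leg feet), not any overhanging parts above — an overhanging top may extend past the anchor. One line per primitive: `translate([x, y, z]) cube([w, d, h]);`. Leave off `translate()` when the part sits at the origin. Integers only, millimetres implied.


translate([478, 406, 389]) cube([2049, 385, 50]);
translate([478, 406, 0]) cube([65, 65, 389]);
translate([478, 726, 0]) cube([65, 65, 389]);
translate([2462, 406, 0]) cube([65, 65, 389]);
translate([2462, 726, 0]) cube([65, 65, 389]);


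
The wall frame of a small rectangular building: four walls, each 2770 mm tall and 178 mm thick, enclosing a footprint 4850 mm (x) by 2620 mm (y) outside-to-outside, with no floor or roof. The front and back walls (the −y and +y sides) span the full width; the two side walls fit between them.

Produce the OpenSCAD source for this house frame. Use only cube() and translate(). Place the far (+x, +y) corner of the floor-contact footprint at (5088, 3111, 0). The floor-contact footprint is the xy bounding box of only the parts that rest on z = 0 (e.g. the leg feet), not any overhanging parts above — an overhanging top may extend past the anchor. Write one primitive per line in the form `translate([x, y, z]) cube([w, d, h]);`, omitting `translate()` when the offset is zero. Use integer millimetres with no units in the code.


translate([238, 491, 0]) cube([4850, 178, 2770]);
translate([238, 2933, 0]) cube([4850, 178, 2770]);
translate([238, 669, 0]) cube([178, 2264, 2770]);
translate([4910, 669, 0]) cube([178, 2264, 2770]);


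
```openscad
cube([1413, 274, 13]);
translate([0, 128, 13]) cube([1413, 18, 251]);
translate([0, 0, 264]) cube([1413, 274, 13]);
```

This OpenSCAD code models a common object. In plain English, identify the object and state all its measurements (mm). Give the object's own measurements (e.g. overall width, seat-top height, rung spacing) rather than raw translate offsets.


An I-beam lying along x, 1413 mm long. Overall section height 277 mm. Two flanges 274 mm wide (y) and 13 mm thick, one on the floor and one at the top; a web 18 mm thick runs between them, centred on the flange width.


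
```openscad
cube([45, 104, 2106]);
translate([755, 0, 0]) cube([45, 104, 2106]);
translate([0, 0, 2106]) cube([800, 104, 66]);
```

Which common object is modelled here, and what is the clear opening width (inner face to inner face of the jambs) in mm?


A door frame. The clear opening width is 710 mm.

Two 2106 mm tall posts with a header on top — a door frame. The left jamb is 45 mm wide at x = 0; the right jamb starts at x = 755. The clear opening is 755 − 45 = 710 mm.


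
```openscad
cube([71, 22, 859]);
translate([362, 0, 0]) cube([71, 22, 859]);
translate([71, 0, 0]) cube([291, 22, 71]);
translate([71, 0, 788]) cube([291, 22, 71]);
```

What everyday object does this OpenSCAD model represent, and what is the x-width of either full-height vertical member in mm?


A picture frame. The border width is 71 mm.

Four thin pieces enclosing a rectangular opening — a picture frame. The two full-height stiles are 859 mm tall; the top rail sits at z = 788 and is 71 mm tall, so the border above the opening is 859 − 788 = 71 mm, matching the stile x-width.


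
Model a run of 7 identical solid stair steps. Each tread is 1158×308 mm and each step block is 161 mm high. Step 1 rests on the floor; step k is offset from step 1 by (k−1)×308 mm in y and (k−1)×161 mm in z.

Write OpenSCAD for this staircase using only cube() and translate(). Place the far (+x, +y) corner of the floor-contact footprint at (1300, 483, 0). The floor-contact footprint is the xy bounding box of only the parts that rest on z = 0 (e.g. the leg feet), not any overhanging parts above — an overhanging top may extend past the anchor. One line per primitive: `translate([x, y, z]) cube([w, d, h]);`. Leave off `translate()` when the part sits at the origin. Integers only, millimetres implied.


translate([142, 175, 0]) cube([1158, 308, 161]);
translate([142, 483, 161]) cube([1158, 308, 161]);
translate([142, 791, 322]) cube([1158, 308, 161]);
translate([142, 1099, 483]) cube([1158, 308, 161]);
translate([142, 1407, 644]) cube([1158, 308, 161]);
translate([142, 1715, 805]) cube([1158, 308, 161]);
translate([142, 2023, 966]) cube([1158, 308, 161]);


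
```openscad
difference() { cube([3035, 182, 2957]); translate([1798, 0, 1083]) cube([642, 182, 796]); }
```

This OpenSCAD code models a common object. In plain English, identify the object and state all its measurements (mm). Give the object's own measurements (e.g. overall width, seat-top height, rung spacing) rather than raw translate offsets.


A wall 3035 mm long (x), 182 mm thick (y), 2957 mm tall, with a rectangular window opening cut through it. The opening is 642 mm wide and 796 mm tall; its sill is at z = 1083 mm and its near (−x) edge is 1798 mm from the wall's −x end. The opening passes through the full wall thickness.


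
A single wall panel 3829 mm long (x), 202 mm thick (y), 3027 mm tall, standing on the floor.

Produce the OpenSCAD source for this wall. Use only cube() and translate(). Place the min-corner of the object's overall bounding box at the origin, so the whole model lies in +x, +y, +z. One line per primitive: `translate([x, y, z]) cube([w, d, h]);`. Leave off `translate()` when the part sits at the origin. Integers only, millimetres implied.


cube([3829, 202, 3027]);


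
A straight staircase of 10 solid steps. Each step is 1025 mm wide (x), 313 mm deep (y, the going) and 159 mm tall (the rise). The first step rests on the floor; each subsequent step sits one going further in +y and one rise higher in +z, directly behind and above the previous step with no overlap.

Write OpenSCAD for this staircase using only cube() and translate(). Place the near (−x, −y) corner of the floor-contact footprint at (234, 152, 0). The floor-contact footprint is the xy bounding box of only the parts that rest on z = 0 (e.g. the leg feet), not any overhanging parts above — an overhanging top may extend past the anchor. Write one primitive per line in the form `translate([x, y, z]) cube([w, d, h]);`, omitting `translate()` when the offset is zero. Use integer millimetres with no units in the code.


translate([234, 152, 0]) cube([1025, 313, 159]);
translate([234, 465, 159]) cube([1025, 313, 159]);
translate([234, 778, 318]) cube([1025, 313, 159]);
translate([234, 1091, 477]) cube([1025, 313, 159]);
translate([234, 1404, 636]) cube([1025, 313, 159]);
translate([234, 1717, 795]) cube([1025, 313, 159]);
translate([234, 2030, 954]) cube([1025, 313, 159]);
translate([234, 2343, 1113]) cube([1025, 313, 159]);
translate([234, 2656, 1272]) cube([1025, 313, 159]);
translate([234, 2969, 1431]) cube([1025, 313, 159]);


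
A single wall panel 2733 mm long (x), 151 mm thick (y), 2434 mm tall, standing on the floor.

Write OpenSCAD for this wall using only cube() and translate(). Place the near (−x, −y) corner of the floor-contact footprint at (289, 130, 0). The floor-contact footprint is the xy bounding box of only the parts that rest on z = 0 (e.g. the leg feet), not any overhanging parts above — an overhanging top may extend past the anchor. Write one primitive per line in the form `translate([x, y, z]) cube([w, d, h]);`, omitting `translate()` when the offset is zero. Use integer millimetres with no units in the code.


translate([289, 130, 0]) cube([2733, 151, 2434]);


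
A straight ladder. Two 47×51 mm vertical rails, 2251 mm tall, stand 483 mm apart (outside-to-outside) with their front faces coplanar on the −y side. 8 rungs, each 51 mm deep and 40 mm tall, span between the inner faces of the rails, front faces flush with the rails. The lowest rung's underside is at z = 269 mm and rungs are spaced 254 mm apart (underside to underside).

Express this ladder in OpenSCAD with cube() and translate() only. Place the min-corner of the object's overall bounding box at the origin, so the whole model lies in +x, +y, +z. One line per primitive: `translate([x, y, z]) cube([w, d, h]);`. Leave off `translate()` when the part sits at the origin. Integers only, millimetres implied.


cube([47, 51, 2251]);
translate([436, 0, 0]) cube([47, 51, 2251]);
translate([47, 0, 269]) cube([389, 51, 40]);
translate([47, 0, 523]) cube([389, 51, 40]);
translate([47, 0, 777]) cube([389, 51, 40]);
translate([47, 0, 1031]) cube([389, 51, 40]);
translate([47, 0, 1285]) cube([389, 51, 40]);
translate([47, 0, 1539]) cube([389, 51, 40]);
translate([47, 0, 1793]) cube([389, 51, 40]);
translate([47, 0, 2047]) cube([389, 51, 40]);


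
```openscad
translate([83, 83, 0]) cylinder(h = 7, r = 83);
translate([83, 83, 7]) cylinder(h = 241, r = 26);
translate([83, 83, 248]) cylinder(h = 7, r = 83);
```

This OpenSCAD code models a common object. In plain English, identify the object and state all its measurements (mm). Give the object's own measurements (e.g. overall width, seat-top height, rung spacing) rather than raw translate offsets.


A spool: two coaxial disc flanges of radius 83 mm and thickness 7 mm, joined by a core cylinder of radius 26 mm and height 241 mm. The lower flange rests on z = 0 and the three cylinders share a vertical axis.


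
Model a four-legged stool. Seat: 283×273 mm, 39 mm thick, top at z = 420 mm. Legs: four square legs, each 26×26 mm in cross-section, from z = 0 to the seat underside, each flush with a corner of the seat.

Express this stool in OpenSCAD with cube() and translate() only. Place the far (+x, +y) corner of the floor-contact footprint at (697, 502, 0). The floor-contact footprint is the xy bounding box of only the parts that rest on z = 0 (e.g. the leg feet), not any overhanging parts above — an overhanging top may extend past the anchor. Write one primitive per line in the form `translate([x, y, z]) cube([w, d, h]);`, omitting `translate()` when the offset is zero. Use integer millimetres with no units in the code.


translate([414, 229, 381]) cube([283, 273, 39]);
translate([414, 229, 0]) cube([26, 26, 381]);
translate([671, 229, 0]) cube([26, 26, 381]);
translate([414, 476, 0]) cube([26, 26, 381]);
translate([671, 476, 0]) cube([26, 26, 381]);


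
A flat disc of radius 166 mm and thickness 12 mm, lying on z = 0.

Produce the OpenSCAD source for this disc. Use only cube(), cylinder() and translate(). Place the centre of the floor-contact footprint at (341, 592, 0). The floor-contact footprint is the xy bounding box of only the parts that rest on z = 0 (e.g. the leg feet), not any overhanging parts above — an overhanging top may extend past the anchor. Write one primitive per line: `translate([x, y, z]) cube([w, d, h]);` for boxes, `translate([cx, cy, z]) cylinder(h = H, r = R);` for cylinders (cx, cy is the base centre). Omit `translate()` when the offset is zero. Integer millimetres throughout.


translate([341, 592, 0]) cylinder(h = 12, r = 166);


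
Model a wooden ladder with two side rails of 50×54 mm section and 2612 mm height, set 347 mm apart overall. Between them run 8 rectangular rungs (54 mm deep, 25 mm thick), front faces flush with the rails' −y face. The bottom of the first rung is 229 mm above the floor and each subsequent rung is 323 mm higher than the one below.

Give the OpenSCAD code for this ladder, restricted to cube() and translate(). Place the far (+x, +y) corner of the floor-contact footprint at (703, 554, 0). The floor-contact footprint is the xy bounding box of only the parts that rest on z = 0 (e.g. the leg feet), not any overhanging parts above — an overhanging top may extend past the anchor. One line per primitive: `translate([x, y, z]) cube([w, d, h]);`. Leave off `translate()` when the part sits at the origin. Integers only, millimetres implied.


translate([356, 500, 0]) cube([50, 54, 2612]);
translate([653, 500, 0]) cube([50, 54, 2612]);
translate([406, 500, 229]) cube([247, 54, 25]);
translate([406, 500, 552]) cube([247, 54, 25]);
translate([406, 500, 875]) cube([247, 54, 25]);
translate([406, 500, 1198]) cube([247, 54, 25]);
translate([406, 500, 1521]) cube([247, 54, 25]);
translate([406, 500, 1844]) cube([247, 54, 25]);
translate([406, 500, 2167]) cube([247, 54, 25]);
translate([406, 500, 2490]) cube([247, 54, 25]);


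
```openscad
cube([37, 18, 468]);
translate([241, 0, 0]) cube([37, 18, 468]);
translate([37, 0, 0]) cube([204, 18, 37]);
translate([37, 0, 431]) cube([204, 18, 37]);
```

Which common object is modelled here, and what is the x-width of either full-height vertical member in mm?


A picture frame. The border width is 37 mm.

Four thin pieces enclosing a rectangular opening — a picture frame. The two full-height stiles are 468 mm tall; the top rail sits at z = 431 and is 37 mm tall, so the border above the opening is 468 − 431 = 37 mm, matching the stile x-width.


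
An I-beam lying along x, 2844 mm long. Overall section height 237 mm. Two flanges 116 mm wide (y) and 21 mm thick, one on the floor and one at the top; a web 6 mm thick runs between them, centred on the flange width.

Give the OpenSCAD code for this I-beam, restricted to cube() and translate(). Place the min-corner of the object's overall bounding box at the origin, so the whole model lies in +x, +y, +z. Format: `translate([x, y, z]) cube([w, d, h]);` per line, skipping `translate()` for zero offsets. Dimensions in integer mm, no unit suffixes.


cube([2844, 116, 21]);
translate([0, 55, 21]) cube([2844, 6, 195]);
translate([0, 0, 216]) cube([2844, 116, 21]);


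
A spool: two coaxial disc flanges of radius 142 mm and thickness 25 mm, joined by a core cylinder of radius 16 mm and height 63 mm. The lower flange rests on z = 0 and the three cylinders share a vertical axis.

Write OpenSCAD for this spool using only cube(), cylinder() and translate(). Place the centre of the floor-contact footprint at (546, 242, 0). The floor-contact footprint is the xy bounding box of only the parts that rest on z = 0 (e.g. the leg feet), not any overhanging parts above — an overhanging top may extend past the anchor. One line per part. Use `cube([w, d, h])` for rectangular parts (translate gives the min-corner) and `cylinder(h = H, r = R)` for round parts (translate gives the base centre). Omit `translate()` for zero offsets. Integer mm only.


translate([546, 242, 0]) cylinder(h = 25, r = 142);
translate([546, 242, 25]) cylinder(h = 63, r = 16);
translate([546, 242, 88]) cylinder(h = 25, r = 142);


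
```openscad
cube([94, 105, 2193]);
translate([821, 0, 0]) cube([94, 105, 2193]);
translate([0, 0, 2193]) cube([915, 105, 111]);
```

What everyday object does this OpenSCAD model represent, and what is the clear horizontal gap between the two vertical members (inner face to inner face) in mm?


A door frame. The clear opening width is 727 mm.

Two 2193 mm tall posts with a header on top — a door frame. The left jamb is 94 mm wide at x = 0; the right jamb starts at x = 821. The clear opening is 821 − 94 = 727 mm.


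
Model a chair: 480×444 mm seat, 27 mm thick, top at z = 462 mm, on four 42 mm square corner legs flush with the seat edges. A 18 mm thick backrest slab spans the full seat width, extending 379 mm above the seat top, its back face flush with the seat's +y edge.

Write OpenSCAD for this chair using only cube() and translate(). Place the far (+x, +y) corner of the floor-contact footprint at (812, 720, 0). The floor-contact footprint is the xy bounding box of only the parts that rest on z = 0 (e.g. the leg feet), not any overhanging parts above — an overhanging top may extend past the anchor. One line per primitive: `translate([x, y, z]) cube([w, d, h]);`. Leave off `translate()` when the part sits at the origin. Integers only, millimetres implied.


// leg_h = 462 - 27 = 435
translate([332, 276, 435]) cube([480, 444, 27]);
translate([332, 276, 0]) cube([42, 42, 435]);
translate([770, 276, 0]) cube([42, 42, 435]);
translate([332, 678, 0]) cube([42, 42, 435]);
translate([770, 678, 0]) cube([42, 42, 435]);
translate([332, 702, 462]) cube([480, 18, 379]);


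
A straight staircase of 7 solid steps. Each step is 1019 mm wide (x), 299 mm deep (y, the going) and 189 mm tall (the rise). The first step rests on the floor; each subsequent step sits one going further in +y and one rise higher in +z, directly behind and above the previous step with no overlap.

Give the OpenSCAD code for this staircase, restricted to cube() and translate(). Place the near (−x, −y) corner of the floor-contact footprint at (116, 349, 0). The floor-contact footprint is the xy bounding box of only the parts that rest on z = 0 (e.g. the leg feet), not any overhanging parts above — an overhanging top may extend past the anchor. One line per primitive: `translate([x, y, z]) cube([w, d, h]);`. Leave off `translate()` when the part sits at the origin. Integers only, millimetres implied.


translate([116, 349, 0]) cube([1019, 299, 189]);
translate([116, 648, 189]) cube([1019, 299, 189]);
translate([116, 947, 378]) cube([1019, 299, 189]);
translate([116, 1246, 567]) cube([1019, 299, 189]);
translate([116, 1545, 756]) cube([1019, 299, 189]);
translate([116, 1844, 945]) cube([1019, 299, 189]);
translate([116, 2143, 1134]) cube([1019, 299, 189]);


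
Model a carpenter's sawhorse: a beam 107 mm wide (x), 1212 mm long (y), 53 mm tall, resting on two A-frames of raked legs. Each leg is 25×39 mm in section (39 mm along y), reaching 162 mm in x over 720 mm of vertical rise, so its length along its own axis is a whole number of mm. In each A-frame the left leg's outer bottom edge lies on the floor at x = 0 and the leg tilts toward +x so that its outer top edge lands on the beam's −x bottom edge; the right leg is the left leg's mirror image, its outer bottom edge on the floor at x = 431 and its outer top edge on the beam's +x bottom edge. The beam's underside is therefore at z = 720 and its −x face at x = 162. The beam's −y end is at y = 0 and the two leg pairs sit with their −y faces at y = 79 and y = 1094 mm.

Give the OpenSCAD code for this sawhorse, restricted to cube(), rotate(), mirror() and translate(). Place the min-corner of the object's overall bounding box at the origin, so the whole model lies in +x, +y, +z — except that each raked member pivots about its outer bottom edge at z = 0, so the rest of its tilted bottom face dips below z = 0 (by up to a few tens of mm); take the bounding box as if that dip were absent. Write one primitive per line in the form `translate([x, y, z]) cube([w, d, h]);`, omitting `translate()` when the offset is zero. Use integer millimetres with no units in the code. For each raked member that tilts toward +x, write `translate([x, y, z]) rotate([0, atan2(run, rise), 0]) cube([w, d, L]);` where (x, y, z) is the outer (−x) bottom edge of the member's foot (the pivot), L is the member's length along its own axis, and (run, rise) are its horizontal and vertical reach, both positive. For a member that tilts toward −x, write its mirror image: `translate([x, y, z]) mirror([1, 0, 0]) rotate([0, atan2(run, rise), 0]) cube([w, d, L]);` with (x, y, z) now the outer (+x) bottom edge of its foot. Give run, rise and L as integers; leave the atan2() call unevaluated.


translate([162, 0, 720]) cube([107, 1212, 53]);
translate([0, 79, 0]) rotate([0, atan2(162, 720), 0]) cube([25, 39, 738]);
translate([431, 79, 0]) mirror([1, 0, 0]) rotate([0, atan2(162, 720), 0]) cube([25, 39, 738]);
translate([0, 1094, 0]) rotate([0, atan2(162, 720), 0]) cube([25, 39, 738]);
translate([431, 1094, 0]) mirror([1, 0, 0]) rotate([0, atan2(162, 720), 0]) cube([25, 39, 738]);


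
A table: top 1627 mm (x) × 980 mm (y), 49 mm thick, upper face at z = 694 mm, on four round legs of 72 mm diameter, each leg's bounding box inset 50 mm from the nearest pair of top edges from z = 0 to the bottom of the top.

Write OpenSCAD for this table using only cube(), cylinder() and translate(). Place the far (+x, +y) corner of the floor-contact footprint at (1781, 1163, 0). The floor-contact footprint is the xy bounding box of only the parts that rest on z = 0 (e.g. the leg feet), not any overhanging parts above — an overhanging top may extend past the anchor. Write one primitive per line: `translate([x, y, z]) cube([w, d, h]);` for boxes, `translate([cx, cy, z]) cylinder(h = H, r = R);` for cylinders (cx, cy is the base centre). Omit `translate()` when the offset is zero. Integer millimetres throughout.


// leg_h = 694 - 49 = 645
translate([204, 233, 645]) cube([1627, 980, 49]);
translate([290, 319, 0]) cylinder(h = 645, r = 36);
translate([1745, 319, 0]) cylinder(h = 645, r = 36);
translate([290, 1127, 0]) cylinder(h = 645, r = 36);
translate([1745, 1127, 0]) cylinder(h = 645, r = 36);


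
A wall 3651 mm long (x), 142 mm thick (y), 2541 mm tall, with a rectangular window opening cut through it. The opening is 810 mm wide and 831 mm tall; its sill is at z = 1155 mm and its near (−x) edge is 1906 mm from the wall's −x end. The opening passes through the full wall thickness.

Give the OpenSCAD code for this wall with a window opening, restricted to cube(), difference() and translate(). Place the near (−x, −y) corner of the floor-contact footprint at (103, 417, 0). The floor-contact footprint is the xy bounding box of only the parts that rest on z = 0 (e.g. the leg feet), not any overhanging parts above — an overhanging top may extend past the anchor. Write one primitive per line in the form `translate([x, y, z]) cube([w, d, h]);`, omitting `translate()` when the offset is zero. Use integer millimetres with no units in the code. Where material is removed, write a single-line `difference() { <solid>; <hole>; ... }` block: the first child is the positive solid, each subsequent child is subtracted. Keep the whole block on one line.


difference() { translate([103, 417, 0]) cube([3651, 142, 2541]); translate([2009, 417, 1155]) cube([810, 142, 831]); }


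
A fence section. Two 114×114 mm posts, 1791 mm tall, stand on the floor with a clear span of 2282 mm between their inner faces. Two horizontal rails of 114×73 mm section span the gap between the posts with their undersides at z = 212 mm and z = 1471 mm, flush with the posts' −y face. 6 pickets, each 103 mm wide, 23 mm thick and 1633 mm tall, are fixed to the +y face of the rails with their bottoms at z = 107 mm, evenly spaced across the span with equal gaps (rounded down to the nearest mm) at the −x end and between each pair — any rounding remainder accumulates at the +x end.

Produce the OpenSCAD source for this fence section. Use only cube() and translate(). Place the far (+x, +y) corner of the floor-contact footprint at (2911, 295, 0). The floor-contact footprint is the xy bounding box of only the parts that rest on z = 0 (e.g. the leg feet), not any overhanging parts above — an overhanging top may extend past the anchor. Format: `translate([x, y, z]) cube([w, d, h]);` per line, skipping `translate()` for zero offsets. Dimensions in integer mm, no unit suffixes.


translate([401, 181, 0]) cube([114, 114, 1791]);
translate([2797, 181, 0]) cube([114, 114, 1791]);
translate([515, 181, 212]) cube([2282, 114, 73]);
translate([515, 181, 1471]) cube([2282, 114, 73]);
translate([752, 295, 107]) cube([103, 23, 1633]);
translate([1092, 295, 107]) cube([103, 23, 1633]);
translate([1432, 295, 107]) cube([103, 23, 1633]);
translate([1772, 295, 107]) cube([103, 23, 1633]);
translate([2112, 295, 107]) cube([103, 23, 1633]);
translate([2452, 295, 107]) cube([103, 23, 1633]);


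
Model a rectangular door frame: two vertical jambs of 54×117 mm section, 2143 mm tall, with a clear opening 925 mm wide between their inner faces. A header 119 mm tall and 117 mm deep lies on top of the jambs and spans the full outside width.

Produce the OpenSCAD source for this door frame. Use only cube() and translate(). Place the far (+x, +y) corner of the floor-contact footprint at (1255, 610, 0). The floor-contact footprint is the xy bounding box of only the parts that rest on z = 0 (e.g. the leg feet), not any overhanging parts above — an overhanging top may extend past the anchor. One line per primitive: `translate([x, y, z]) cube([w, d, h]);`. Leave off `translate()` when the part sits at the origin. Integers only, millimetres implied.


translate([222, 493, 0]) cube([54, 117, 2143]);
translate([1201, 493, 0]) cube([54, 117, 2143]);
translate([222, 493, 2143]) cube([1033, 117, 119]);


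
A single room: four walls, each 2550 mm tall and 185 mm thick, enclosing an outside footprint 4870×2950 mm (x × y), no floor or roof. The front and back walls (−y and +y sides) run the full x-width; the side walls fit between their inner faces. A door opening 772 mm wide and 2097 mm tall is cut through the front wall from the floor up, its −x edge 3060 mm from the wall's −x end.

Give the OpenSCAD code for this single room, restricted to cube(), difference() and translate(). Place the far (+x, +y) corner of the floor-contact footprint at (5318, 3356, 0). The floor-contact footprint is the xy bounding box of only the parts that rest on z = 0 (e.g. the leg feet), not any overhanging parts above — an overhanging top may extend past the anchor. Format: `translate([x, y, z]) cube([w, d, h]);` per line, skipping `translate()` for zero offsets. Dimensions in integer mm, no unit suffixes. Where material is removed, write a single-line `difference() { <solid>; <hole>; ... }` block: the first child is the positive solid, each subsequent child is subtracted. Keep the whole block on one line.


difference() { translate([448, 406, 0]) cube([4870, 185, 2550]); translate([3508, 406, 0]) cube([772, 185, 2097]); }
translate([448, 3171, 0]) cube([4870, 185, 2550]);
translate([448, 591, 0]) cube([185, 2580, 2550]);
translate([5133, 591, 0]) cube([185, 2580, 2550]);
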